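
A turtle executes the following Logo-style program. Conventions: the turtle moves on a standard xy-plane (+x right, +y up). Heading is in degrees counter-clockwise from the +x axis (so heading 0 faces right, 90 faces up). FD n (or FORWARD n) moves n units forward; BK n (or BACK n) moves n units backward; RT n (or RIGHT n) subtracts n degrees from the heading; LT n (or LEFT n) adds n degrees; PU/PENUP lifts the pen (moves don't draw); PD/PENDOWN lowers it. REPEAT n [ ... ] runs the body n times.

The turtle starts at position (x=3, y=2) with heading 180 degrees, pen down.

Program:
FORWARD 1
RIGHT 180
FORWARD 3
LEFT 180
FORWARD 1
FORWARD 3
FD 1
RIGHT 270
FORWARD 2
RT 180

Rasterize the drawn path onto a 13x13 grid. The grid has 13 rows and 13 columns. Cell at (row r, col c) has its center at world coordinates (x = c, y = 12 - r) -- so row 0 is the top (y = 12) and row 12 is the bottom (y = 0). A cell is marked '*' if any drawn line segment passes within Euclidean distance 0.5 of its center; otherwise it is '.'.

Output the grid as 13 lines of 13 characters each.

Segment 0: (3,2) -> (2,2)
Segment 1: (2,2) -> (5,2)
Segment 2: (5,2) -> (4,2)
Segment 3: (4,2) -> (1,2)
Segment 4: (1,2) -> (0,2)
Segment 5: (0,2) -> (0,0)

Answer: .............
.............
.............
.............
.............
.............
.............
.............
.............
.............
******.......
*............
*............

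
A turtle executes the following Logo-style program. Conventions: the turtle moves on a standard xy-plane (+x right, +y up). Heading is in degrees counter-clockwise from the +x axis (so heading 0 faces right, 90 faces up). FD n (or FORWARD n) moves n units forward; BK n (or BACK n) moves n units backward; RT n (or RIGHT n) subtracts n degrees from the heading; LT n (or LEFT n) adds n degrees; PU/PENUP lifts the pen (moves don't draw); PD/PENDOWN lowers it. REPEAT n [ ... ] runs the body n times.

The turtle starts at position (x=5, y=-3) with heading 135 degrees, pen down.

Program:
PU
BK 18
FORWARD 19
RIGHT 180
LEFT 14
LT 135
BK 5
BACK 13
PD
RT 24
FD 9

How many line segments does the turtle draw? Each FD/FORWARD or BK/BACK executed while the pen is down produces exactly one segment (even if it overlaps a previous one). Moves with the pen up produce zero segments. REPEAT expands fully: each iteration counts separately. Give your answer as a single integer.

Executing turtle program step by step:
Start: pos=(5,-3), heading=135, pen down
PU: pen up
BK 18: (5,-3) -> (17.728,-15.728) [heading=135, move]
FD 19: (17.728,-15.728) -> (4.293,-2.293) [heading=135, move]
RT 180: heading 135 -> 315
LT 14: heading 315 -> 329
LT 135: heading 329 -> 104
BK 5: (4.293,-2.293) -> (5.503,-7.144) [heading=104, move]
BK 13: (5.503,-7.144) -> (8.647,-19.758) [heading=104, move]
PD: pen down
RT 24: heading 104 -> 80
FD 9: (8.647,-19.758) -> (10.21,-10.895) [heading=80, draw]
Final: pos=(10.21,-10.895), heading=80, 1 segment(s) drawn
Segments drawn: 1

Answer: 1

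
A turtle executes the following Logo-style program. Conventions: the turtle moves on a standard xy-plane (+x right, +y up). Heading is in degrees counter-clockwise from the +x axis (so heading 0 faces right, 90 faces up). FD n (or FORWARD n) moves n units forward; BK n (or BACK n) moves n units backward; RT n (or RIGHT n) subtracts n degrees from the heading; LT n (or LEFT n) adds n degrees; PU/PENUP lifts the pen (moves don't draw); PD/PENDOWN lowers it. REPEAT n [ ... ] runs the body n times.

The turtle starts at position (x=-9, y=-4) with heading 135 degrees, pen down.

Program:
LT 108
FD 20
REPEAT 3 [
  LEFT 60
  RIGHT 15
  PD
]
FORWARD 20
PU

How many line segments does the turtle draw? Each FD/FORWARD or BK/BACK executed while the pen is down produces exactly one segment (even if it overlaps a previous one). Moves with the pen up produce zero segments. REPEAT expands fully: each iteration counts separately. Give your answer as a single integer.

Answer: 2

Derivation:
Executing turtle program step by step:
Start: pos=(-9,-4), heading=135, pen down
LT 108: heading 135 -> 243
FD 20: (-9,-4) -> (-18.08,-21.82) [heading=243, draw]
REPEAT 3 [
  -- iteration 1/3 --
  LT 60: heading 243 -> 303
  RT 15: heading 303 -> 288
  PD: pen down
  -- iteration 2/3 --
  LT 60: heading 288 -> 348
  RT 15: heading 348 -> 333
  PD: pen down
  -- iteration 3/3 --
  LT 60: heading 333 -> 33
  RT 15: heading 33 -> 18
  PD: pen down
]
FD 20: (-18.08,-21.82) -> (0.941,-15.64) [heading=18, draw]
PU: pen up
Final: pos=(0.941,-15.64), heading=18, 2 segment(s) drawn
Segments drawn: 2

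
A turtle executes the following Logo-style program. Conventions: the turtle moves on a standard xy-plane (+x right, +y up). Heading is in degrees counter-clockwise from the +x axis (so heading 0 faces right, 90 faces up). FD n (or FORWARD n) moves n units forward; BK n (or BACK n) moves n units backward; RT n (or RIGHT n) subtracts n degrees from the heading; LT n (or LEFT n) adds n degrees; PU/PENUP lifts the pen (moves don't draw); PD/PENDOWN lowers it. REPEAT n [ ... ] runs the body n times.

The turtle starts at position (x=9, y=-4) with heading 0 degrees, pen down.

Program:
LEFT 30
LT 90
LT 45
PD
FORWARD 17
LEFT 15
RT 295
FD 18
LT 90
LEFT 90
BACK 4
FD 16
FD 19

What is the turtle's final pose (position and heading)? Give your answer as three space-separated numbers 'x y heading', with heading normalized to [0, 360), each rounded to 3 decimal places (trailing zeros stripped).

Answer: -1.927 12.182 65

Derivation:
Executing turtle program step by step:
Start: pos=(9,-4), heading=0, pen down
LT 30: heading 0 -> 30
LT 90: heading 30 -> 120
LT 45: heading 120 -> 165
PD: pen down
FD 17: (9,-4) -> (-7.421,0.4) [heading=165, draw]
LT 15: heading 165 -> 180
RT 295: heading 180 -> 245
FD 18: (-7.421,0.4) -> (-15.028,-15.914) [heading=245, draw]
LT 90: heading 245 -> 335
LT 90: heading 335 -> 65
BK 4: (-15.028,-15.914) -> (-16.718,-19.539) [heading=65, draw]
FD 16: (-16.718,-19.539) -> (-9.956,-5.038) [heading=65, draw]
FD 19: (-9.956,-5.038) -> (-1.927,12.182) [heading=65, draw]
Final: pos=(-1.927,12.182), heading=65, 5 segment(s) drawn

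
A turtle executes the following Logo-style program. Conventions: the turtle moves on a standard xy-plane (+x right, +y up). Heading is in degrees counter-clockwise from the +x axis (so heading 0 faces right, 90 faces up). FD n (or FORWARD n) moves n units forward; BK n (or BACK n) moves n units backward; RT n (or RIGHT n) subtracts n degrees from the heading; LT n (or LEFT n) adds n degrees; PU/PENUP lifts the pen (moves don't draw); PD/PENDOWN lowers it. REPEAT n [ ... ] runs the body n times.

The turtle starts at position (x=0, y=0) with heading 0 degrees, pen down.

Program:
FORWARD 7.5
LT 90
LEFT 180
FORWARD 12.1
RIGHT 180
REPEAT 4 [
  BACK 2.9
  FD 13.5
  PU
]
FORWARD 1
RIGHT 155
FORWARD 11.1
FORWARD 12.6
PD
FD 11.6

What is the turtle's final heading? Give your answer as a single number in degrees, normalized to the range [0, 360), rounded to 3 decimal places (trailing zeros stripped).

Executing turtle program step by step:
Start: pos=(0,0), heading=0, pen down
FD 7.5: (0,0) -> (7.5,0) [heading=0, draw]
LT 90: heading 0 -> 90
LT 180: heading 90 -> 270
FD 12.1: (7.5,0) -> (7.5,-12.1) [heading=270, draw]
RT 180: heading 270 -> 90
REPEAT 4 [
  -- iteration 1/4 --
  BK 2.9: (7.5,-12.1) -> (7.5,-15) [heading=90, draw]
  FD 13.5: (7.5,-15) -> (7.5,-1.5) [heading=90, draw]
  PU: pen up
  -- iteration 2/4 --
  BK 2.9: (7.5,-1.5) -> (7.5,-4.4) [heading=90, move]
  FD 13.5: (7.5,-4.4) -> (7.5,9.1) [heading=90, move]
  PU: pen up
  -- iteration 3/4 --
  BK 2.9: (7.5,9.1) -> (7.5,6.2) [heading=90, move]
  FD 13.5: (7.5,6.2) -> (7.5,19.7) [heading=90, move]
  PU: pen up
  -- iteration 4/4 --
  BK 2.9: (7.5,19.7) -> (7.5,16.8) [heading=90, move]
  FD 13.5: (7.5,16.8) -> (7.5,30.3) [heading=90, move]
  PU: pen up
]
FD 1: (7.5,30.3) -> (7.5,31.3) [heading=90, move]
RT 155: heading 90 -> 295
FD 11.1: (7.5,31.3) -> (12.191,21.24) [heading=295, move]
FD 12.6: (12.191,21.24) -> (17.516,9.821) [heading=295, move]
PD: pen down
FD 11.6: (17.516,9.821) -> (22.418,-0.693) [heading=295, draw]
Final: pos=(22.418,-0.693), heading=295, 5 segment(s) drawn

Answer: 295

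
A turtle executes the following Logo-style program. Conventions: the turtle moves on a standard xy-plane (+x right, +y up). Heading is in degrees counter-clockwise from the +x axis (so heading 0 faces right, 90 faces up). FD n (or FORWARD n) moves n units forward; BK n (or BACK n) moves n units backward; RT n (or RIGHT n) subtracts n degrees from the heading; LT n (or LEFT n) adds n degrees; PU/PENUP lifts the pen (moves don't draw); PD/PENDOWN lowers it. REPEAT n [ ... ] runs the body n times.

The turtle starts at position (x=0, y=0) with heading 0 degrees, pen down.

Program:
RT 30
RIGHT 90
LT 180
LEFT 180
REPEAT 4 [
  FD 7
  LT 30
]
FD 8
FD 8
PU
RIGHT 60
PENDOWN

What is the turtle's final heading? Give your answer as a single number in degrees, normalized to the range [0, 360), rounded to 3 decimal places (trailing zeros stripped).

Executing turtle program step by step:
Start: pos=(0,0), heading=0, pen down
RT 30: heading 0 -> 330
RT 90: heading 330 -> 240
LT 180: heading 240 -> 60
LT 180: heading 60 -> 240
REPEAT 4 [
  -- iteration 1/4 --
  FD 7: (0,0) -> (-3.5,-6.062) [heading=240, draw]
  LT 30: heading 240 -> 270
  -- iteration 2/4 --
  FD 7: (-3.5,-6.062) -> (-3.5,-13.062) [heading=270, draw]
  LT 30: heading 270 -> 300
  -- iteration 3/4 --
  FD 7: (-3.5,-13.062) -> (0,-19.124) [heading=300, draw]
  LT 30: heading 300 -> 330
  -- iteration 4/4 --
  FD 7: (0,-19.124) -> (6.062,-22.624) [heading=330, draw]
  LT 30: heading 330 -> 0
]
FD 8: (6.062,-22.624) -> (14.062,-22.624) [heading=0, draw]
FD 8: (14.062,-22.624) -> (22.062,-22.624) [heading=0, draw]
PU: pen up
RT 60: heading 0 -> 300
PD: pen down
Final: pos=(22.062,-22.624), heading=300, 6 segment(s) drawn

Answer: 300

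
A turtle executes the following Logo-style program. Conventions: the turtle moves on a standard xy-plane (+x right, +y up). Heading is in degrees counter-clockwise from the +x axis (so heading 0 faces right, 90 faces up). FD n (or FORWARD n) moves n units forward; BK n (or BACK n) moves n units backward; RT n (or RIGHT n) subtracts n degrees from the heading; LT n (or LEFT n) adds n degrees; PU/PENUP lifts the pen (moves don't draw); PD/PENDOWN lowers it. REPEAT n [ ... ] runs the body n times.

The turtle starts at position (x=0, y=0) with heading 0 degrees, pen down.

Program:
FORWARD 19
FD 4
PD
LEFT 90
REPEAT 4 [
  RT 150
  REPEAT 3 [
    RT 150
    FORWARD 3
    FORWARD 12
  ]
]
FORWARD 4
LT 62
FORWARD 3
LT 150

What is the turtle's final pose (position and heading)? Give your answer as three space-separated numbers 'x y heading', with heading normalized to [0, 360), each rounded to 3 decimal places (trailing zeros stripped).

Answer: 8.66 -4.998 62

Derivation:
Executing turtle program step by step:
Start: pos=(0,0), heading=0, pen down
FD 19: (0,0) -> (19,0) [heading=0, draw]
FD 4: (19,0) -> (23,0) [heading=0, draw]
PD: pen down
LT 90: heading 0 -> 90
REPEAT 4 [
  -- iteration 1/4 --
  RT 150: heading 90 -> 300
  REPEAT 3 [
    -- iteration 1/3 --
    RT 150: heading 300 -> 150
    FD 3: (23,0) -> (20.402,1.5) [heading=150, draw]
    FD 12: (20.402,1.5) -> (10.01,7.5) [heading=150, draw]
    -- iteration 2/3 --
    RT 150: heading 150 -> 0
    FD 3: (10.01,7.5) -> (13.01,7.5) [heading=0, draw]
    FD 12: (13.01,7.5) -> (25.01,7.5) [heading=0, draw]
    -- iteration 3/3 --
    RT 150: heading 0 -> 210
    FD 3: (25.01,7.5) -> (22.412,6) [heading=210, draw]
    FD 12: (22.412,6) -> (12.019,0) [heading=210, draw]
  ]
  -- iteration 2/4 --
  RT 150: heading 210 -> 60
  REPEAT 3 [
    -- iteration 1/3 --
    RT 150: heading 60 -> 270
    FD 3: (12.019,0) -> (12.019,-3) [heading=270, draw]
    FD 12: (12.019,-3) -> (12.019,-15) [heading=270, draw]
    -- iteration 2/3 --
    RT 150: heading 270 -> 120
    FD 3: (12.019,-15) -> (10.519,-12.402) [heading=120, draw]
    FD 12: (10.519,-12.402) -> (4.519,-2.01) [heading=120, draw]
    -- iteration 3/3 --
    RT 150: heading 120 -> 330
    FD 3: (4.519,-2.01) -> (7.117,-3.51) [heading=330, draw]
    FD 12: (7.117,-3.51) -> (17.51,-9.51) [heading=330, draw]
  ]
  -- iteration 3/4 --
  RT 150: heading 330 -> 180
  REPEAT 3 [
    -- iteration 1/3 --
    RT 150: heading 180 -> 30
    FD 3: (17.51,-9.51) -> (20.108,-8.01) [heading=30, draw]
    FD 12: (20.108,-8.01) -> (30.5,-2.01) [heading=30, draw]
    -- iteration 2/3 --
    RT 150: heading 30 -> 240
    FD 3: (30.5,-2.01) -> (29,-4.608) [heading=240, draw]
    FD 12: (29,-4.608) -> (23,-15) [heading=240, draw]
    -- iteration 3/3 --
    RT 150: heading 240 -> 90
    FD 3: (23,-15) -> (23,-12) [heading=90, draw]
    FD 12: (23,-12) -> (23,0) [heading=90, draw]
  ]
  -- iteration 4/4 --
  RT 150: heading 90 -> 300
  REPEAT 3 [
    -- iteration 1/3 --
    RT 150: heading 300 -> 150
    FD 3: (23,0) -> (20.402,1.5) [heading=150, draw]
    FD 12: (20.402,1.5) -> (10.01,7.5) [heading=150, draw]
    -- iteration 2/3 --
    RT 150: heading 150 -> 0
    FD 3: (10.01,7.5) -> (13.01,7.5) [heading=0, draw]
    FD 12: (13.01,7.5) -> (25.01,7.5) [heading=0, draw]
    -- iteration 3/3 --
    RT 150: heading 0 -> 210
    FD 3: (25.01,7.5) -> (22.412,6) [heading=210, draw]
    FD 12: (22.412,6) -> (12.019,0) [heading=210, draw]
  ]
]
FD 4: (12.019,0) -> (8.555,-2) [heading=210, draw]
LT 62: heading 210 -> 272
FD 3: (8.555,-2) -> (8.66,-4.998) [heading=272, draw]
LT 150: heading 272 -> 62
Final: pos=(8.66,-4.998), heading=62, 28 segment(s) drawn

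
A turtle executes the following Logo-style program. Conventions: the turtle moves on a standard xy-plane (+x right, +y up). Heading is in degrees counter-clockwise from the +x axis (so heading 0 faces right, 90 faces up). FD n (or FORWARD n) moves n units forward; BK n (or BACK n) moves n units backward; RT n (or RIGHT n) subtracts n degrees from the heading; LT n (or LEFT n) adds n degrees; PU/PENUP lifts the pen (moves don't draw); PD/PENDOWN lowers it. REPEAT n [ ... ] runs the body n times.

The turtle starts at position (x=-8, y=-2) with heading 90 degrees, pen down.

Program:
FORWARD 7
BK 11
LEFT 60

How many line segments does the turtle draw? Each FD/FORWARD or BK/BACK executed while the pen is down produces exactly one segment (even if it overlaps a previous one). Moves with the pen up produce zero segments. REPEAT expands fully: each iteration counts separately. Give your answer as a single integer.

Answer: 2

Derivation:
Executing turtle program step by step:
Start: pos=(-8,-2), heading=90, pen down
FD 7: (-8,-2) -> (-8,5) [heading=90, draw]
BK 11: (-8,5) -> (-8,-6) [heading=90, draw]
LT 60: heading 90 -> 150
Final: pos=(-8,-6), heading=150, 2 segment(s) drawn
Segments drawn: 2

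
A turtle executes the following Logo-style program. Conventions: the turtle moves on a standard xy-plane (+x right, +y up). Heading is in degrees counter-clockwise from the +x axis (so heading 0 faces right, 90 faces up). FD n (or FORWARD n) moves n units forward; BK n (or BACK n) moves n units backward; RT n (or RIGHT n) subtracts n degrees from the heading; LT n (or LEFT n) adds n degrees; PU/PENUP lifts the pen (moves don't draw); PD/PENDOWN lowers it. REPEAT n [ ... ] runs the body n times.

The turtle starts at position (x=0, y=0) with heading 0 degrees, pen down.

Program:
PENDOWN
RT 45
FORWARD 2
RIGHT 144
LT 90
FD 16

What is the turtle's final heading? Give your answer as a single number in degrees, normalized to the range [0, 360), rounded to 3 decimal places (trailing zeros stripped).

Executing turtle program step by step:
Start: pos=(0,0), heading=0, pen down
PD: pen down
RT 45: heading 0 -> 315
FD 2: (0,0) -> (1.414,-1.414) [heading=315, draw]
RT 144: heading 315 -> 171
LT 90: heading 171 -> 261
FD 16: (1.414,-1.414) -> (-1.089,-17.217) [heading=261, draw]
Final: pos=(-1.089,-17.217), heading=261, 2 segment(s) drawn

Answer: 261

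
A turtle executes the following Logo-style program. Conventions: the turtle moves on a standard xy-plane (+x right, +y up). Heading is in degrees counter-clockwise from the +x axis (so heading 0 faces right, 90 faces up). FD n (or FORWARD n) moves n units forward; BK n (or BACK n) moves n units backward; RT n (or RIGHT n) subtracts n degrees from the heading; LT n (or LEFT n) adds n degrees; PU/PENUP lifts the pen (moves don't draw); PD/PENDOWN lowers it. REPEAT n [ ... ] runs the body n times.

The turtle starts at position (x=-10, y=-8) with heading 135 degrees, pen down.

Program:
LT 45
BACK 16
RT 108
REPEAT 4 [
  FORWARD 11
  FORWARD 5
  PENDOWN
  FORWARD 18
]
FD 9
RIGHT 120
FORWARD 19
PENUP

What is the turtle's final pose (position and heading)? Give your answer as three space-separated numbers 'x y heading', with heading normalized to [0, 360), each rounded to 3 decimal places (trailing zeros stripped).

Answer: 63.521 115.783 312

Derivation:
Executing turtle program step by step:
Start: pos=(-10,-8), heading=135, pen down
LT 45: heading 135 -> 180
BK 16: (-10,-8) -> (6,-8) [heading=180, draw]
RT 108: heading 180 -> 72
REPEAT 4 [
  -- iteration 1/4 --
  FD 11: (6,-8) -> (9.399,2.462) [heading=72, draw]
  FD 5: (9.399,2.462) -> (10.944,7.217) [heading=72, draw]
  PD: pen down
  FD 18: (10.944,7.217) -> (16.507,24.336) [heading=72, draw]
  -- iteration 2/4 --
  FD 11: (16.507,24.336) -> (19.906,34.798) [heading=72, draw]
  FD 5: (19.906,34.798) -> (21.451,39.553) [heading=72, draw]
  PD: pen down
  FD 18: (21.451,39.553) -> (27.013,56.672) [heading=72, draw]
  -- iteration 3/4 --
  FD 11: (27.013,56.672) -> (30.412,67.133) [heading=72, draw]
  FD 5: (30.412,67.133) -> (31.957,71.889) [heading=72, draw]
  PD: pen down
  FD 18: (31.957,71.889) -> (37.52,89.008) [heading=72, draw]
  -- iteration 4/4 --
  FD 11: (37.52,89.008) -> (40.919,99.469) [heading=72, draw]
  FD 5: (40.919,99.469) -> (42.464,104.225) [heading=72, draw]
  PD: pen down
  FD 18: (42.464,104.225) -> (48.026,121.344) [heading=72, draw]
]
FD 9: (48.026,121.344) -> (50.807,129.903) [heading=72, draw]
RT 120: heading 72 -> 312
FD 19: (50.807,129.903) -> (63.521,115.783) [heading=312, draw]
PU: pen up
Final: pos=(63.521,115.783), heading=312, 15 segment(s) drawn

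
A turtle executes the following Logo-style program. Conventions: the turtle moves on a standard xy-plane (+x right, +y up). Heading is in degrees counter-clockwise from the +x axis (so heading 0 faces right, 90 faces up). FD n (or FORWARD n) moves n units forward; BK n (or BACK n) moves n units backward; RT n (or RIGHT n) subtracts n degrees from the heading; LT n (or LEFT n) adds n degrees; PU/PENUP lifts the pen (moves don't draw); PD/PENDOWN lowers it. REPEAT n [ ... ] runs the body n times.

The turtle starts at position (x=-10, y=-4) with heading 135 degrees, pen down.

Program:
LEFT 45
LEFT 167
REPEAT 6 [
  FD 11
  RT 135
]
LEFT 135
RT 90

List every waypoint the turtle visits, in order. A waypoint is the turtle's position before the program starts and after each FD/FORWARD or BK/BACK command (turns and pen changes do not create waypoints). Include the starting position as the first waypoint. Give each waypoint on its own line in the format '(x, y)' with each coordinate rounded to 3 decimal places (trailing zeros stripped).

Executing turtle program step by step:
Start: pos=(-10,-4), heading=135, pen down
LT 45: heading 135 -> 180
LT 167: heading 180 -> 347
REPEAT 6 [
  -- iteration 1/6 --
  FD 11: (-10,-4) -> (0.718,-6.474) [heading=347, draw]
  RT 135: heading 347 -> 212
  -- iteration 2/6 --
  FD 11: (0.718,-6.474) -> (-8.61,-12.304) [heading=212, draw]
  RT 135: heading 212 -> 77
  -- iteration 3/6 --
  FD 11: (-8.61,-12.304) -> (-6.136,-1.586) [heading=77, draw]
  RT 135: heading 77 -> 302
  -- iteration 4/6 --
  FD 11: (-6.136,-1.586) -> (-0.307,-10.914) [heading=302, draw]
  RT 135: heading 302 -> 167
  -- iteration 5/6 --
  FD 11: (-0.307,-10.914) -> (-11.025,-8.44) [heading=167, draw]
  RT 135: heading 167 -> 32
  -- iteration 6/6 --
  FD 11: (-11.025,-8.44) -> (-1.696,-2.61) [heading=32, draw]
  RT 135: heading 32 -> 257
]
LT 135: heading 257 -> 32
RT 90: heading 32 -> 302
Final: pos=(-1.696,-2.61), heading=302, 6 segment(s) drawn
Waypoints (7 total):
(-10, -4)
(0.718, -6.474)
(-8.61, -12.304)
(-6.136, -1.586)
(-0.307, -10.914)
(-11.025, -8.44)
(-1.696, -2.61)

Answer: (-10, -4)
(0.718, -6.474)
(-8.61, -12.304)
(-6.136, -1.586)
(-0.307, -10.914)
(-11.025, -8.44)
(-1.696, -2.61)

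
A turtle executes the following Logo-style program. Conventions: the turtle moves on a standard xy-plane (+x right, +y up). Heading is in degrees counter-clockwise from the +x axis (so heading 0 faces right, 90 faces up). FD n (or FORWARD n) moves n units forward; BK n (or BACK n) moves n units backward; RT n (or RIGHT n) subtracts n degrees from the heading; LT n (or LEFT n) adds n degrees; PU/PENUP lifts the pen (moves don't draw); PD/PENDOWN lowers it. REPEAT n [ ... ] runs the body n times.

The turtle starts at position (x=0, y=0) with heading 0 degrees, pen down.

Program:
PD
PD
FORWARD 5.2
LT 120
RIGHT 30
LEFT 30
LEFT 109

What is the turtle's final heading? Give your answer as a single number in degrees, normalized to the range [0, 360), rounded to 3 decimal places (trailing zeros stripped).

Executing turtle program step by step:
Start: pos=(0,0), heading=0, pen down
PD: pen down
PD: pen down
FD 5.2: (0,0) -> (5.2,0) [heading=0, draw]
LT 120: heading 0 -> 120
RT 30: heading 120 -> 90
LT 30: heading 90 -> 120
LT 109: heading 120 -> 229
Final: pos=(5.2,0), heading=229, 1 segment(s) drawn

Answer: 229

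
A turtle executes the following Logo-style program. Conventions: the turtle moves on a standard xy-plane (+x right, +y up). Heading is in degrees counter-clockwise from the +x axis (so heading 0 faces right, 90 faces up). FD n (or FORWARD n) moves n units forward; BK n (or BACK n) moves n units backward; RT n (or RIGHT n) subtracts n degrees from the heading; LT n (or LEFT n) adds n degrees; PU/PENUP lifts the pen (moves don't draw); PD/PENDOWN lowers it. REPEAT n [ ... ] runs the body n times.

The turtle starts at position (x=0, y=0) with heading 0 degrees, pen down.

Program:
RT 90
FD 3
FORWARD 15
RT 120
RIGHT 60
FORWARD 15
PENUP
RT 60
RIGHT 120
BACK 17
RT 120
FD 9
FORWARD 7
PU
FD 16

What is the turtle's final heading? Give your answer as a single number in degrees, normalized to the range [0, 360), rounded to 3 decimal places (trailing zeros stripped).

Answer: 150

Derivation:
Executing turtle program step by step:
Start: pos=(0,0), heading=0, pen down
RT 90: heading 0 -> 270
FD 3: (0,0) -> (0,-3) [heading=270, draw]
FD 15: (0,-3) -> (0,-18) [heading=270, draw]
RT 120: heading 270 -> 150
RT 60: heading 150 -> 90
FD 15: (0,-18) -> (0,-3) [heading=90, draw]
PU: pen up
RT 60: heading 90 -> 30
RT 120: heading 30 -> 270
BK 17: (0,-3) -> (0,14) [heading=270, move]
RT 120: heading 270 -> 150
FD 9: (0,14) -> (-7.794,18.5) [heading=150, move]
FD 7: (-7.794,18.5) -> (-13.856,22) [heading=150, move]
PU: pen up
FD 16: (-13.856,22) -> (-27.713,30) [heading=150, move]
Final: pos=(-27.713,30), heading=150, 3 segment(s) drawn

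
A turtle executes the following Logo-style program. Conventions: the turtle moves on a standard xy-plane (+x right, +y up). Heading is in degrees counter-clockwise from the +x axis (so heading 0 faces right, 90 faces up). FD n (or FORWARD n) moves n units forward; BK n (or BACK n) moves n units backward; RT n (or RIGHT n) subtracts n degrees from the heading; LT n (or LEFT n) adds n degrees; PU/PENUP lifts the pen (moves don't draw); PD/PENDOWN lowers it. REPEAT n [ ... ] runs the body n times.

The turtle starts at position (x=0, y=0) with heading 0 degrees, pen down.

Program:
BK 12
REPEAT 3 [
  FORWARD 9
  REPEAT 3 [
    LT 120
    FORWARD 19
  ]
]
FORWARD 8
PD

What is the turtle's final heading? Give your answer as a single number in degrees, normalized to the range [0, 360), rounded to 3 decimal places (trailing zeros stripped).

Executing turtle program step by step:
Start: pos=(0,0), heading=0, pen down
BK 12: (0,0) -> (-12,0) [heading=0, draw]
REPEAT 3 [
  -- iteration 1/3 --
  FD 9: (-12,0) -> (-3,0) [heading=0, draw]
  REPEAT 3 [
    -- iteration 1/3 --
    LT 120: heading 0 -> 120
    FD 19: (-3,0) -> (-12.5,16.454) [heading=120, draw]
    -- iteration 2/3 --
    LT 120: heading 120 -> 240
    FD 19: (-12.5,16.454) -> (-22,0) [heading=240, draw]
    -- iteration 3/3 --
    LT 120: heading 240 -> 0
    FD 19: (-22,0) -> (-3,0) [heading=0, draw]
  ]
  -- iteration 2/3 --
  FD 9: (-3,0) -> (6,0) [heading=0, draw]
  REPEAT 3 [
    -- iteration 1/3 --
    LT 120: heading 0 -> 120
    FD 19: (6,0) -> (-3.5,16.454) [heading=120, draw]
    -- iteration 2/3 --
    LT 120: heading 120 -> 240
    FD 19: (-3.5,16.454) -> (-13,0) [heading=240, draw]
    -- iteration 3/3 --
    LT 120: heading 240 -> 0
    FD 19: (-13,0) -> (6,0) [heading=0, draw]
  ]
  -- iteration 3/3 --
  FD 9: (6,0) -> (15,0) [heading=0, draw]
  REPEAT 3 [
    -- iteration 1/3 --
    LT 120: heading 0 -> 120
    FD 19: (15,0) -> (5.5,16.454) [heading=120, draw]
    -- iteration 2/3 --
    LT 120: heading 120 -> 240
    FD 19: (5.5,16.454) -> (-4,0) [heading=240, draw]
    -- iteration 3/3 --
    LT 120: heading 240 -> 0
    FD 19: (-4,0) -> (15,0) [heading=0, draw]
  ]
]
FD 8: (15,0) -> (23,0) [heading=0, draw]
PD: pen down
Final: pos=(23,0), heading=0, 14 segment(s) drawn

Answer: 0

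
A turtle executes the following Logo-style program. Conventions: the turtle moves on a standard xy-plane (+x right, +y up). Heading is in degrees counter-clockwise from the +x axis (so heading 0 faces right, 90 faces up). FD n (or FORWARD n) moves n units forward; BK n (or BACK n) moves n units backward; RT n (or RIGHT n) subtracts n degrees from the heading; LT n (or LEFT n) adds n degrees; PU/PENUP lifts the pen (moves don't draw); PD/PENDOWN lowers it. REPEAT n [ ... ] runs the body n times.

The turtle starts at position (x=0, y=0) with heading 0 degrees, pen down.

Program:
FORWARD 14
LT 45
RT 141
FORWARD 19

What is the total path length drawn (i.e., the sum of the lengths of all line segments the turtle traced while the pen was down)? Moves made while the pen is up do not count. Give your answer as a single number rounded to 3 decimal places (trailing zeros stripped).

Answer: 33

Derivation:
Executing turtle program step by step:
Start: pos=(0,0), heading=0, pen down
FD 14: (0,0) -> (14,0) [heading=0, draw]
LT 45: heading 0 -> 45
RT 141: heading 45 -> 264
FD 19: (14,0) -> (12.014,-18.896) [heading=264, draw]
Final: pos=(12.014,-18.896), heading=264, 2 segment(s) drawn

Segment lengths:
  seg 1: (0,0) -> (14,0), length = 14
  seg 2: (14,0) -> (12.014,-18.896), length = 19
Total = 33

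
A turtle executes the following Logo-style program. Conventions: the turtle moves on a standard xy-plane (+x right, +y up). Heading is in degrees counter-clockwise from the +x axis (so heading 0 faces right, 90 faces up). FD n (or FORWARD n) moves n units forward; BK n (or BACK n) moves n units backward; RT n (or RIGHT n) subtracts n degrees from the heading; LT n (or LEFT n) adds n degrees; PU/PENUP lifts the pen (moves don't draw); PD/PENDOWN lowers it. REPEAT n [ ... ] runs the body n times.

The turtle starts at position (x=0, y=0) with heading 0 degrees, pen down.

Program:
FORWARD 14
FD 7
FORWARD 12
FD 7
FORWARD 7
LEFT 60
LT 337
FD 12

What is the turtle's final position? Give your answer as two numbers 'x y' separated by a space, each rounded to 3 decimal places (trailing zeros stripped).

Executing turtle program step by step:
Start: pos=(0,0), heading=0, pen down
FD 14: (0,0) -> (14,0) [heading=0, draw]
FD 7: (14,0) -> (21,0) [heading=0, draw]
FD 12: (21,0) -> (33,0) [heading=0, draw]
FD 7: (33,0) -> (40,0) [heading=0, draw]
FD 7: (40,0) -> (47,0) [heading=0, draw]
LT 60: heading 0 -> 60
LT 337: heading 60 -> 37
FD 12: (47,0) -> (56.584,7.222) [heading=37, draw]
Final: pos=(56.584,7.222), heading=37, 6 segment(s) drawn

Answer: 56.584 7.222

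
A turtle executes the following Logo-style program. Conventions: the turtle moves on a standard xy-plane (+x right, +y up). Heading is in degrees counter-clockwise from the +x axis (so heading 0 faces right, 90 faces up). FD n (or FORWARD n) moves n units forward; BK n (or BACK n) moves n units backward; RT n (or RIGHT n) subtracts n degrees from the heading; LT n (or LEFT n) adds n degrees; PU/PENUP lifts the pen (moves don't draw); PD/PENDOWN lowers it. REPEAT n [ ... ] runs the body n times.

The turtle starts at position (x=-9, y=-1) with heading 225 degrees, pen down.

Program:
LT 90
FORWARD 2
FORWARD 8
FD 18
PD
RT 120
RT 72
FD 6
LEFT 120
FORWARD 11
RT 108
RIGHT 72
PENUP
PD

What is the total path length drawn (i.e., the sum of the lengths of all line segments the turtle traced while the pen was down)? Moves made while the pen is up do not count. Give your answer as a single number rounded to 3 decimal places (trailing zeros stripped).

Executing turtle program step by step:
Start: pos=(-9,-1), heading=225, pen down
LT 90: heading 225 -> 315
FD 2: (-9,-1) -> (-7.586,-2.414) [heading=315, draw]
FD 8: (-7.586,-2.414) -> (-1.929,-8.071) [heading=315, draw]
FD 18: (-1.929,-8.071) -> (10.799,-20.799) [heading=315, draw]
PD: pen down
RT 120: heading 315 -> 195
RT 72: heading 195 -> 123
FD 6: (10.799,-20.799) -> (7.531,-15.767) [heading=123, draw]
LT 120: heading 123 -> 243
FD 11: (7.531,-15.767) -> (2.537,-25.568) [heading=243, draw]
RT 108: heading 243 -> 135
RT 72: heading 135 -> 63
PU: pen up
PD: pen down
Final: pos=(2.537,-25.568), heading=63, 5 segment(s) drawn

Segment lengths:
  seg 1: (-9,-1) -> (-7.586,-2.414), length = 2
  seg 2: (-7.586,-2.414) -> (-1.929,-8.071), length = 8
  seg 3: (-1.929,-8.071) -> (10.799,-20.799), length = 18
  seg 4: (10.799,-20.799) -> (7.531,-15.767), length = 6
  seg 5: (7.531,-15.767) -> (2.537,-25.568), length = 11
Total = 45

Answer: 45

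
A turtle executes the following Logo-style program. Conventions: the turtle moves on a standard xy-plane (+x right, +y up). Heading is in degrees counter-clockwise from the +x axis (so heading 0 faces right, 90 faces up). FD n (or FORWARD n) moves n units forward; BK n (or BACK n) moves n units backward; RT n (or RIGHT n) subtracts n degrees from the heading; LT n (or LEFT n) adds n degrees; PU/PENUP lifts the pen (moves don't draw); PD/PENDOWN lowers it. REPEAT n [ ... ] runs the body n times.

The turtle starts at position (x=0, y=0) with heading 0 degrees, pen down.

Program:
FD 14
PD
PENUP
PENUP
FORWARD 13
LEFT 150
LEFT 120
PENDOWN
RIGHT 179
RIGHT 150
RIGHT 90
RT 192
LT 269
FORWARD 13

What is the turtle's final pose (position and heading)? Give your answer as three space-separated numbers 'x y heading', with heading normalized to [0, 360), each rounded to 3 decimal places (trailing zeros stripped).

Executing turtle program step by step:
Start: pos=(0,0), heading=0, pen down
FD 14: (0,0) -> (14,0) [heading=0, draw]
PD: pen down
PU: pen up
PU: pen up
FD 13: (14,0) -> (27,0) [heading=0, move]
LT 150: heading 0 -> 150
LT 120: heading 150 -> 270
PD: pen down
RT 179: heading 270 -> 91
RT 150: heading 91 -> 301
RT 90: heading 301 -> 211
RT 192: heading 211 -> 19
LT 269: heading 19 -> 288
FD 13: (27,0) -> (31.017,-12.364) [heading=288, draw]
Final: pos=(31.017,-12.364), heading=288, 2 segment(s) drawn

Answer: 31.017 -12.364 288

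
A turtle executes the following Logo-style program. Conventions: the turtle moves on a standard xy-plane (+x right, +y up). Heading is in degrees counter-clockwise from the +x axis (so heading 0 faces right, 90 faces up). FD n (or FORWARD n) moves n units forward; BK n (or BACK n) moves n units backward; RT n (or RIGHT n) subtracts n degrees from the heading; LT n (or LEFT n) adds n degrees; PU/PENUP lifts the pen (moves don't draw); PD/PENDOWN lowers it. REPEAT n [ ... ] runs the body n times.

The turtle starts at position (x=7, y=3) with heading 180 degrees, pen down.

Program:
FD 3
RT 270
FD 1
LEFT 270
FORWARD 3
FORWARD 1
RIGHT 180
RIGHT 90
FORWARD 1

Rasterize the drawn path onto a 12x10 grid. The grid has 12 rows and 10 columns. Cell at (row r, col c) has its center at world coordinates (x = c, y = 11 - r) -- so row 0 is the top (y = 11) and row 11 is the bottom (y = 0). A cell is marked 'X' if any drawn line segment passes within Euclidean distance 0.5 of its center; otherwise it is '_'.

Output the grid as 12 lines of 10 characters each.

Segment 0: (7,3) -> (4,3)
Segment 1: (4,3) -> (4,2)
Segment 2: (4,2) -> (1,2)
Segment 3: (1,2) -> (0,2)
Segment 4: (0,2) -> (0,1)

Answer: __________
__________
__________
__________
__________
__________
__________
__________
____XXXX__
XXXXX_____
X_________
__________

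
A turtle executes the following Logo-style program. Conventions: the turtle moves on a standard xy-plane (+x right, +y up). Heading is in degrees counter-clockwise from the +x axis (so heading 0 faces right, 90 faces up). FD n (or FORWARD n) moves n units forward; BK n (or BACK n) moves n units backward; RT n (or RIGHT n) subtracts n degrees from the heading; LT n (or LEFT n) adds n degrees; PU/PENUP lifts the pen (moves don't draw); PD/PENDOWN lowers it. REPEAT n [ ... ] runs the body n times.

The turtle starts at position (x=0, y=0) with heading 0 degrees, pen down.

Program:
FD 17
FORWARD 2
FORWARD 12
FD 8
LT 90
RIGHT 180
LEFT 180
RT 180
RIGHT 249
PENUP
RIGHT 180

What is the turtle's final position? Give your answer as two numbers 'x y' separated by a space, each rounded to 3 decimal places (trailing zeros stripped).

Executing turtle program step by step:
Start: pos=(0,0), heading=0, pen down
FD 17: (0,0) -> (17,0) [heading=0, draw]
FD 2: (17,0) -> (19,0) [heading=0, draw]
FD 12: (19,0) -> (31,0) [heading=0, draw]
FD 8: (31,0) -> (39,0) [heading=0, draw]
LT 90: heading 0 -> 90
RT 180: heading 90 -> 270
LT 180: heading 270 -> 90
RT 180: heading 90 -> 270
RT 249: heading 270 -> 21
PU: pen up
RT 180: heading 21 -> 201
Final: pos=(39,0), heading=201, 4 segment(s) drawn

Answer: 39 0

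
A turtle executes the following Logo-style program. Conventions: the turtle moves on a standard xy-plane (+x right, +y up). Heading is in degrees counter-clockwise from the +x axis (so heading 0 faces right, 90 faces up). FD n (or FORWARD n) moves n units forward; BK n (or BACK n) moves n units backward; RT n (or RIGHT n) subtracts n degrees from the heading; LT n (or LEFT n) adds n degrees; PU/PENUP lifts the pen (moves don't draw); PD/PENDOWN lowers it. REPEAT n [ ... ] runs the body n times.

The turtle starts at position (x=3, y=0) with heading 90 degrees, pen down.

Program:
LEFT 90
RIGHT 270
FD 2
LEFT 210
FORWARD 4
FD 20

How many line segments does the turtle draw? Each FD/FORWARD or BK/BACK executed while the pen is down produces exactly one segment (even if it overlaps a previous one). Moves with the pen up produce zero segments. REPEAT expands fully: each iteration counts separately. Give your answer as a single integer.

Answer: 3

Derivation:
Executing turtle program step by step:
Start: pos=(3,0), heading=90, pen down
LT 90: heading 90 -> 180
RT 270: heading 180 -> 270
FD 2: (3,0) -> (3,-2) [heading=270, draw]
LT 210: heading 270 -> 120
FD 4: (3,-2) -> (1,1.464) [heading=120, draw]
FD 20: (1,1.464) -> (-9,18.785) [heading=120, draw]
Final: pos=(-9,18.785), heading=120, 3 segment(s) drawn
Segments drawn: 3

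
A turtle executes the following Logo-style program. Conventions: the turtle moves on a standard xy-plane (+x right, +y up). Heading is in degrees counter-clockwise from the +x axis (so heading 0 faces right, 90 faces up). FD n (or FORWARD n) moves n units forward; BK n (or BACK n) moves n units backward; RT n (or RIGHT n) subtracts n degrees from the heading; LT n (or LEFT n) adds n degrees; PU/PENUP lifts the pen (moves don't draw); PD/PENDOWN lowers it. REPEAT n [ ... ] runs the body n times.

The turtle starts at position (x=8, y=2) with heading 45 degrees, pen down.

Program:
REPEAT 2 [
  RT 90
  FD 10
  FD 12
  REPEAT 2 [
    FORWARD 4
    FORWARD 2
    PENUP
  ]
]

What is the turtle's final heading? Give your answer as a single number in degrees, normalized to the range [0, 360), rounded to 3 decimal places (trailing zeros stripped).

Executing turtle program step by step:
Start: pos=(8,2), heading=45, pen down
REPEAT 2 [
  -- iteration 1/2 --
  RT 90: heading 45 -> 315
  FD 10: (8,2) -> (15.071,-5.071) [heading=315, draw]
  FD 12: (15.071,-5.071) -> (23.556,-13.556) [heading=315, draw]
  REPEAT 2 [
    -- iteration 1/2 --
    FD 4: (23.556,-13.556) -> (26.385,-16.385) [heading=315, draw]
    FD 2: (26.385,-16.385) -> (27.799,-17.799) [heading=315, draw]
    PU: pen up
    -- iteration 2/2 --
    FD 4: (27.799,-17.799) -> (30.627,-20.627) [heading=315, move]
    FD 2: (30.627,-20.627) -> (32.042,-22.042) [heading=315, move]
    PU: pen up
  ]
  -- iteration 2/2 --
  RT 90: heading 315 -> 225
  FD 10: (32.042,-22.042) -> (24.971,-29.113) [heading=225, move]
  FD 12: (24.971,-29.113) -> (16.485,-37.598) [heading=225, move]
  REPEAT 2 [
    -- iteration 1/2 --
    FD 4: (16.485,-37.598) -> (13.657,-40.426) [heading=225, move]
    FD 2: (13.657,-40.426) -> (12.243,-41.841) [heading=225, move]
    PU: pen up
    -- iteration 2/2 --
    FD 4: (12.243,-41.841) -> (9.414,-44.669) [heading=225, move]
    FD 2: (9.414,-44.669) -> (8,-46.083) [heading=225, move]
    PU: pen up
  ]
]
Final: pos=(8,-46.083), heading=225, 4 segment(s) drawn

Answer: 225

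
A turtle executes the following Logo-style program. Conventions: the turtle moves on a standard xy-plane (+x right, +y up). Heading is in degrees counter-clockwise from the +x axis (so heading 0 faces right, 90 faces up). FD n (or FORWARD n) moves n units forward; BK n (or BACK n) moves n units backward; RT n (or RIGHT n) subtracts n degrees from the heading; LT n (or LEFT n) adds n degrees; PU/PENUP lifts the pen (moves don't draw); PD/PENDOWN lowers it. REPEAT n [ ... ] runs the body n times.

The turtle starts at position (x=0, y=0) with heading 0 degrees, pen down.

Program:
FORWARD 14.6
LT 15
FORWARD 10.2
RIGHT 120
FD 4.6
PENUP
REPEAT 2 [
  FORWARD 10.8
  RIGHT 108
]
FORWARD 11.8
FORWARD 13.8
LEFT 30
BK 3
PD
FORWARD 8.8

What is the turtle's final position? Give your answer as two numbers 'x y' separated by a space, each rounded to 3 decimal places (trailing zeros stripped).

Answer: 33.382 15.172

Derivation:
Executing turtle program step by step:
Start: pos=(0,0), heading=0, pen down
FD 14.6: (0,0) -> (14.6,0) [heading=0, draw]
LT 15: heading 0 -> 15
FD 10.2: (14.6,0) -> (24.452,2.64) [heading=15, draw]
RT 120: heading 15 -> 255
FD 4.6: (24.452,2.64) -> (23.262,-1.803) [heading=255, draw]
PU: pen up
REPEAT 2 [
  -- iteration 1/2 --
  FD 10.8: (23.262,-1.803) -> (20.467,-12.235) [heading=255, move]
  RT 108: heading 255 -> 147
  -- iteration 2/2 --
  FD 10.8: (20.467,-12.235) -> (11.409,-6.353) [heading=147, move]
  RT 108: heading 147 -> 39
]
FD 11.8: (11.409,-6.353) -> (20.579,1.073) [heading=39, move]
FD 13.8: (20.579,1.073) -> (31.304,9.757) [heading=39, move]
LT 30: heading 39 -> 69
BK 3: (31.304,9.757) -> (30.229,6.957) [heading=69, move]
PD: pen down
FD 8.8: (30.229,6.957) -> (33.382,15.172) [heading=69, draw]
Final: pos=(33.382,15.172), heading=69, 4 segment(s) drawn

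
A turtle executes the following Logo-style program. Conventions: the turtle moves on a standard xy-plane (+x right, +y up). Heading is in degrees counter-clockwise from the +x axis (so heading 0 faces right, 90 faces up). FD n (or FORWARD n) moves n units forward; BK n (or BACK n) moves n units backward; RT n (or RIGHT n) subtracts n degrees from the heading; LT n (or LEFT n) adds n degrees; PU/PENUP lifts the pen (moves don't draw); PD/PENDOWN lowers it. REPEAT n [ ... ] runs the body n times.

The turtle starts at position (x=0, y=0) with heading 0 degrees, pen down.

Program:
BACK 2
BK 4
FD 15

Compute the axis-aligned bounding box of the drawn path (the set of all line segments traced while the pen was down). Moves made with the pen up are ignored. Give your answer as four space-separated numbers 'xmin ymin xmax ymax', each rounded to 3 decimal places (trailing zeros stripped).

Executing turtle program step by step:
Start: pos=(0,0), heading=0, pen down
BK 2: (0,0) -> (-2,0) [heading=0, draw]
BK 4: (-2,0) -> (-6,0) [heading=0, draw]
FD 15: (-6,0) -> (9,0) [heading=0, draw]
Final: pos=(9,0), heading=0, 3 segment(s) drawn

Segment endpoints: x in {-6, -2, 0, 9}, y in {0}
xmin=-6, ymin=0, xmax=9, ymax=0

Answer: -6 0 9 0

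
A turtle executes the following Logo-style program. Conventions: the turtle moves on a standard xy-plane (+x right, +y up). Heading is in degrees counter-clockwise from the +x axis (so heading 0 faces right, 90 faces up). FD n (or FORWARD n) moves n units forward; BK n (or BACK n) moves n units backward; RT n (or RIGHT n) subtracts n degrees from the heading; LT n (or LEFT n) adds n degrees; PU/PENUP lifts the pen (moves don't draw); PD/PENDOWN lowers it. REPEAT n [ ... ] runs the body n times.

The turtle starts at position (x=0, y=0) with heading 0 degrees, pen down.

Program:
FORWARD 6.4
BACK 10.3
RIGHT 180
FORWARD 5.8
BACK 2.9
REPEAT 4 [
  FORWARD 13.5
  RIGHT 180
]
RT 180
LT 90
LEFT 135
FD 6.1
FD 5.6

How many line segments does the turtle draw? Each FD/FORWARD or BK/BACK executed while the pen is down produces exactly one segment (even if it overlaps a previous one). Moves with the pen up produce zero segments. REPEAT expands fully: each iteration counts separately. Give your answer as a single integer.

Executing turtle program step by step:
Start: pos=(0,0), heading=0, pen down
FD 6.4: (0,0) -> (6.4,0) [heading=0, draw]
BK 10.3: (6.4,0) -> (-3.9,0) [heading=0, draw]
RT 180: heading 0 -> 180
FD 5.8: (-3.9,0) -> (-9.7,0) [heading=180, draw]
BK 2.9: (-9.7,0) -> (-6.8,0) [heading=180, draw]
REPEAT 4 [
  -- iteration 1/4 --
  FD 13.5: (-6.8,0) -> (-20.3,0) [heading=180, draw]
  RT 180: heading 180 -> 0
  -- iteration 2/4 --
  FD 13.5: (-20.3,0) -> (-6.8,0) [heading=0, draw]
  RT 180: heading 0 -> 180
  -- iteration 3/4 --
  FD 13.5: (-6.8,0) -> (-20.3,0) [heading=180, draw]
  RT 180: heading 180 -> 0
  -- iteration 4/4 --
  FD 13.5: (-20.3,0) -> (-6.8,0) [heading=0, draw]
  RT 180: heading 0 -> 180
]
RT 180: heading 180 -> 0
LT 90: heading 0 -> 90
LT 135: heading 90 -> 225
FD 6.1: (-6.8,0) -> (-11.113,-4.313) [heading=225, draw]
FD 5.6: (-11.113,-4.313) -> (-15.073,-8.273) [heading=225, draw]
Final: pos=(-15.073,-8.273), heading=225, 10 segment(s) drawn
Segments drawn: 10

Answer: 10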